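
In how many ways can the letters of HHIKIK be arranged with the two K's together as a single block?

30

Treat the 2 copies of K as a single block. The multiset to arrange is then {KK, H, H, I, I}, 5 items in all.
That gives (5)!/(2!·2!) = 30 arrangements.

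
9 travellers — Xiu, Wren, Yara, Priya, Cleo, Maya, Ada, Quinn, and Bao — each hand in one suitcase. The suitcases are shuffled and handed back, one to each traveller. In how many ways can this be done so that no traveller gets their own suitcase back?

133496

Let Aᵢ be the assignments in which traveller i gets their own suitcase. We want the size of the complement of A₁∪…∪A_9.
By inclusion–exclusion this is Σ_{j=0}^{9} (−1)^j C(9,j)·(9−j)!.
Computing: 362880 − 362880 + 181440 − 60480 + 15120 − 3024 + 504 − 72 + 9 − 1 = 133496.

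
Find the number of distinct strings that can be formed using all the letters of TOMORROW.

TOMORROW has 8 letters with O appearing 3 times and R appearing twice.
Dividing 8! = 40320 by 3!·2! = 12 for the repeated letters gives 3360.

3360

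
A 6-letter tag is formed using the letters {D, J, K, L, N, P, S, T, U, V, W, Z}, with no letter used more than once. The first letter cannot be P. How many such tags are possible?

The first letter has 12−1 = 11 choices (anything except P).
The remaining 5 letters are filled from the other 11 symbols without repetition: 11 × 10 × 9 × 8 × 7 = 55440.
Total: 11 × 55440 = 609840.

609840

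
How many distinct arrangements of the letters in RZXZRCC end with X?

90

With the last slot taken by X, it remains to arrange the other 6 letters (RZZRCC).
Those 6 letters have C appearing twice, R appearing twice, and Z appearing twice, giving (6)!/(2!·2!·2!) = 90.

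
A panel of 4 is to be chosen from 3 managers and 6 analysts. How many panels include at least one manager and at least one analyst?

With no constraint there are C(9,4) = 126 possible selections.
Selections missing a whole group: no managers → C(6,4) = 15; no analysts → C(3,4) = 0.
Both groups omitted at once is impossible, so 126 − 15 = 111.

111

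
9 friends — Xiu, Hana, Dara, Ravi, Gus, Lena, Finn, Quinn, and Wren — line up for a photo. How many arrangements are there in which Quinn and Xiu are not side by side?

There are 9! = 362880 arrangements in all. If Quinn and Xiu are adjacent, merging them into one block gives 2·(8)! = 80640 arrangements.
Complementary counting: 362880 − 80640 = 282240.

282240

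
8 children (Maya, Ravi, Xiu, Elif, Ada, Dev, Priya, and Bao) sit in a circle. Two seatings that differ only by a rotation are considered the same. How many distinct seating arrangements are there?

Seat Maya anywhere (absorbing the rotational symmetry), then permute the other 7: (7)! = 5040.

5040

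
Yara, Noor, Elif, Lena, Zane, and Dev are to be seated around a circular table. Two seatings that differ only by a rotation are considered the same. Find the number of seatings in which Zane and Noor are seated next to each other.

Glue Zane and Noor into a block (2 internal orders). Seating 5 units around a circle gives (4)! arrangements.
So 2 × (4)! = 2 × 24 = 48.

48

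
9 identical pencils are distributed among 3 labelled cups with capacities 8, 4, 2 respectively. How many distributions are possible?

14

Without the upper bounds there are C(11,2) = 55 ways to split 9 among 3 cups.
Subtract solutions that violate a single cap (substitute x_i' = x_i − (cap_i+1)): x_1 ≥ 9 gives C(2,2) = 1; x_2 ≥ 5 gives C(6,2) = 15; x_3 ≥ 3 gives C(8,2) = 28. Together 44.
Add back pairs where two caps are both exceeded: 0 + 0 + 3 = 3.
By inclusion–exclusion the count is 55 − 44 + 3 = 14.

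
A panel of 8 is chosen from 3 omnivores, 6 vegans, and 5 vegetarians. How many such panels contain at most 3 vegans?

Split by how many vegans are chosen (0 through 3).
Sum: C(6,0)·C(8,8) + C(6,1)·C(8,7) + C(6,2)·C(8,6) + C(6,3)·C(8,5) = 1 + 48 + 420 + 1120 = 1589.

1589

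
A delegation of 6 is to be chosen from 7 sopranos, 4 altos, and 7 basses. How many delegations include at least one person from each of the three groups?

Unrestricted: C(18,6) = 18564 ways to pick any 6 of the 18.
Selections missing a whole group: no sopranos → C(11,6) = 462; no altos → C(14,6) = 3003; no basses → C(11,6) = 462.
Add back selections omitting two groups (i.e. drawn from a single group): C(7,6) + C(4,6) + C(7,6) = 14.
By inclusion–exclusion: 18564 − 3927 + 14 = 14651.

14651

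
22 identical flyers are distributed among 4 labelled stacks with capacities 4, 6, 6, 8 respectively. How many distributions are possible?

By stars and bars, unrestricted non-negative solutions to x_1+…+x_4 = 22 number C(22+3,3) = 2300.
Subtract solutions that violate a single cap (substitute x_i' = x_i − (cap_i+1)): x_1 ≥ 5 gives C(20,3) = 1140; x_2 ≥ 7 gives C(18,3) = 816; x_3 ≥ 7 gives C(18,3) = 816; x_4 ≥ 9 gives C(16,3) = 560. Together 3332.
Add back pairs where two caps are both exceeded: 286 + 286 + 165 + 165 + 84 + 84 = 1070.
Subtract triples: 20 + 4 + 4 + 0 = 28.
By inclusion–exclusion the count is 2300 − 3332 + 1070 − 28 = 10.

10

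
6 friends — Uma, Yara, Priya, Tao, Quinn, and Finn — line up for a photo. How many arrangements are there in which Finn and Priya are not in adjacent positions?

480

Of the 6! = 720 arrangements, those with Finn and Priya adjacent number 2 × 5! = 240 (treat the pair as a block with 2 internal orders).
Complementary counting: 720 − 240 = 480.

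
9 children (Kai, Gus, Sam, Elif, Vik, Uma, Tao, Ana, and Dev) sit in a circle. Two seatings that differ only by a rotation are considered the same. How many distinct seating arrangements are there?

40320

Fix one person's seat to break rotational symmetry; the remaining 8 people can be arranged in (8)! = 40320 ways.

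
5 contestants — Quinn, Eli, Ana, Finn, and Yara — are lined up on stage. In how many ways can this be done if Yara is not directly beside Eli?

Of the 5! = 120 arrangements, those with Yara and Eli adjacent number 2 × 4! = 48 (treat the pair as a block with 2 internal orders).
So 120 − 48 = 72 arrangements keep them apart.

72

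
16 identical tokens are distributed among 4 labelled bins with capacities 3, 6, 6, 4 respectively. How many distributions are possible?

20

By stars and bars, unrestricted non-negative solutions to x_1+…+x_4 = 16 number C(16+3,3) = 969.
Subtract solutions that violate a single cap (substitute x_i' = x_i − (cap_i+1)): x_1 ≥ 4 gives C(15,3) = 455; x_2 ≥ 7 gives C(12,3) = 220; x_3 ≥ 7 gives C(12,3) = 220; x_4 ≥ 5 gives C(14,3) = 364. Together 1259.
Add back pairs where two caps are both exceeded: 56 + 56 + 120 + 10 + 35 + 35 = 312.
Subtract triples: 0 + 1 + 1 + 0 = 2.
By inclusion–exclusion the count is 969 − 1259 + 312 − 2 = 20.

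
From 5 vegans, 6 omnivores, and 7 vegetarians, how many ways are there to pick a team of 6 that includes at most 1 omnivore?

Split by how many omnivores are chosen (0 through 1).
Sum: C(6,0)·C(12,6) + C(6,1)·C(12,5) = 924 + 4752 = 5676.

5676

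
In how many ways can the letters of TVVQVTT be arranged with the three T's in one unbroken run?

20

Treat the 3 copies of T as a single block. The multiset to arrange is then {TTT, Q, V, V, V}, 5 items in all.
That gives (5)!/(3!) = 20 arrangements.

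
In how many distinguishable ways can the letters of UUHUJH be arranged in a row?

60

Letter multiplicities in UUHUJH: H×2, J×1, U×3.
Dividing 6! = 720 by 3!·2! = 12 for the repeated letters gives 60.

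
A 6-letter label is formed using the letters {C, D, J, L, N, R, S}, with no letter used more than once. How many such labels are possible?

5040

This is a permutation of 6 out of 7: P(7,6) = 7!/1!.
That product is 7 × 6 × 5 × 4 × 3 × 2 = 5040.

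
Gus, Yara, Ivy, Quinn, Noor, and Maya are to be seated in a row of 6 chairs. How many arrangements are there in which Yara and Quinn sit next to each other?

240

Place the 4 others and the Yara-Quinn pair as 5 objects in a line; the pair has 2 internal arrangements.
That gives 2 × 5! = 2 × 120 = 240.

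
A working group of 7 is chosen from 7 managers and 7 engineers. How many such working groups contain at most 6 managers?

3431

Split by how many managers are chosen (0 through 6).
Sum: C(7,0)·C(7,7) + C(7,1)·C(7,6) + C(7,2)·C(7,5) + C(7,3)·C(7,4) + C(7,4)·C(7,3) + C(7,5)·C(7,2) + C(7,6)·C(7,1) = 1 + 49 + 441 + 1225 + 1225 + 441 + 49 = 3431.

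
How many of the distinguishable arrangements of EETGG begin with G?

Fix G in the first position and arrange the remaining 4 letters.
Those 4 letters have E appearing twice, giving (4)!/(2!) = 12.

12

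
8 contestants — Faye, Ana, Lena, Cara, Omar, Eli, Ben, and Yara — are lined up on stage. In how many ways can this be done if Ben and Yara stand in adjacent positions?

Place the 6 others and the Ben-Yara pair as 7 objects in a line; the pair has 2 internal arrangements.
That gives 2 × 7! = 2 × 5040 = 10080.

10080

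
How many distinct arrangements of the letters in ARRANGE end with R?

Fix R in the last position and arrange the remaining 6 letters.
Those 6 letters have A appearing twice, giving (6)!/(2!) = 360.

360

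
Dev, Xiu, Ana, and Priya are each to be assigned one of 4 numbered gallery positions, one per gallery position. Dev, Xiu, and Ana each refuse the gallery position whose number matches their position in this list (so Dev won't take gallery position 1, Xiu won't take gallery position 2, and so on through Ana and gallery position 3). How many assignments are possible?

Let Aᵢ (for i ∈ {1, 2, 3}) be the placements that put person i in their forbidden gallery position. Any j of these fix j positions, leaving (4−j)! ways to fill the rest, and there are C(3,j) ways to pick which j.
By inclusion–exclusion, the number of valid placements is Σ_{j=0}^{3} (−1)^j C(3,j)·(4−j)!.
Computing: 24 − 18 + 6 − 1 = 11.

11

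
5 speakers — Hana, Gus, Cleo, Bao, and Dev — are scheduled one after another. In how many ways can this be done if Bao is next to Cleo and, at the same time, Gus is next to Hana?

Treat {Bao,Cleo} as one block (2 orders) and {Gus,Hana} as another (2 orders).
That leaves 3 units to arrange: 2 × 2 × 3! = 4 × 6 = 24.

24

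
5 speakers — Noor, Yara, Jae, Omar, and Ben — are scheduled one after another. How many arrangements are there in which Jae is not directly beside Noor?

72

There are 5! = 120 arrangements in all. If Jae and Noor are adjacent, merging them into one block gives 2·(4)! = 48 arrangements.
So 120 − 48 = 72 arrangements keep them apart.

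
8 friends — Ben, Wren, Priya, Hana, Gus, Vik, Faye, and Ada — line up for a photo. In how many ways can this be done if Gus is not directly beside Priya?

30240

There are 8! = 40320 arrangements in all. If Gus and Priya are adjacent, merging them into one block gives 2·(7)! = 10080 arrangements.
Complementary counting: 40320 − 10080 = 30240.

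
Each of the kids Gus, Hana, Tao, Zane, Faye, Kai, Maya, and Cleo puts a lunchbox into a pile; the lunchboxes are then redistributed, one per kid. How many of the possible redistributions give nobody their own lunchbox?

Count assignments avoiding every fixed point. For any j of the 8 kids fixed to their own lunchbox, the other 8−j can be arranged in (8−j)! ways.
By inclusion–exclusion this is Σ_{j=0}^{8} (−1)^j C(8,j)·(8−j)!.
Computing: 40320 − 40320 + 20160 − 6720 + 1680 − 336 + 56 − 8 + 1 = 14833.

14833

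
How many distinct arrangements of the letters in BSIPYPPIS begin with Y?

1680

With the first slot taken by Y, it remains to arrange the other 8 letters (BSIPPPIS).
Those 8 letters have I appearing twice, P appearing 3 times, and S appearing twice, giving (8)!/(3!·2!·2!) = 1680.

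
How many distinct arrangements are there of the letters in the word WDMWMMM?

105

The 7 letters of WDMWMMM have repeats: M appearing 4 times and W appearing twice.
So there are 7! / (4!·2!) = 105 distinguishable arrangements.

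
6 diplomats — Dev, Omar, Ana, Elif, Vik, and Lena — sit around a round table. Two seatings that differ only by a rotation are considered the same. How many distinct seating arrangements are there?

120

Fix one person's seat to break rotational symmetry; the remaining 5 people can be arranged in (5)! = 120 ways.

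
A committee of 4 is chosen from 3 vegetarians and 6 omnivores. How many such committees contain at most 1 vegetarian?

75

Split by how many vegetarians are chosen (0 through 1).
Sum: C(3,0)·C(6,4) + C(3,1)·C(6,3) = 15 + 60 = 75.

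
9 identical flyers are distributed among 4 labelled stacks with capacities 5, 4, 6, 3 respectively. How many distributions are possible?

By stars and bars, unrestricted non-negative solutions to x_1+…+x_4 = 9 number C(9+3,3) = 220.
Subtract solutions that violate a single cap (substitute x_i' = x_i − (cap_i+1)): x_1 ≥ 6 gives C(6,3) = 20; x_2 ≥ 5 gives C(7,3) = 35; x_3 ≥ 7 gives C(5,3) = 10; x_4 ≥ 4 gives C(8,3) = 56. Together 121.
Add back pairs where two caps are both exceeded: 0 + 0 + 0 + 0 + 1 + 0 = 1.
By inclusion–exclusion the count is 220 − 121 + 1 = 100.

100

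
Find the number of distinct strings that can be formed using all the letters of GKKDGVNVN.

Letter multiplicities in GKKDGVNVN: D×1, G×2, K×2, N×2, V×2.
The number of distinct arrangements is 9!/(2!·2!·2!·2!) = 362880/16 = 22680.

22680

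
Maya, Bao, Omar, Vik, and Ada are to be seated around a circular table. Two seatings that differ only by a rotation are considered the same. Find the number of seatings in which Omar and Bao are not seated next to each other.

12

All circular seatings of 5 people number (4)! = 24.
Those with Omar next to Bao: fuse the pair into one unit and seat 4 units around a circle — 2·(3)! = 12.
Subtracting, 24 − 12 = 12.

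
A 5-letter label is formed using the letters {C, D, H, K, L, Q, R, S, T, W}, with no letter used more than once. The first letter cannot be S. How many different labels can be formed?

27216

The first letter has 10−1 = 9 choices (anything except S).
The remaining 4 letters are filled from the other 9 symbols without repetition: 9 × 8 × 7 × 6 = 3024.
Total: 9 × 3024 = 27216.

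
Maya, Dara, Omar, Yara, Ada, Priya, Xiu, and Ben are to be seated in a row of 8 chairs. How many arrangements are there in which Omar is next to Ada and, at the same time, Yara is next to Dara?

2880

Treat {Omar,Ada} as one block (2 orders) and {Yara,Dara} as another (2 orders).
That leaves 6 units to arrange: 2 × 2 × 6! = 4 × 720 = 2880.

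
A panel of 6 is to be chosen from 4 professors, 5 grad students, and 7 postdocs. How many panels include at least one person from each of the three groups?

Unrestricted: C(16,6) = 8008 ways to pick any 6 of the 16.
Subtract selections that omit an entire group: no professors → C(12,6) = 924; no grad students → C(11,6) = 462; no postdocs → C(9,6) = 84.
Add back selections omitting two groups (i.e. drawn from a single group): C(4,6) + C(5,6) + C(7,6) = 7.
By inclusion–exclusion: 8008 − 1470 + 7 = 6545.

6545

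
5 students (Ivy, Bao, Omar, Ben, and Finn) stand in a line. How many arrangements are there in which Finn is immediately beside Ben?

Treat {Finn, Ben} as a single unit. There are 4 units to order, and the pair itself can be ordered 2 ways.
That gives 2 × 4! = 2 × 24 = 48.

48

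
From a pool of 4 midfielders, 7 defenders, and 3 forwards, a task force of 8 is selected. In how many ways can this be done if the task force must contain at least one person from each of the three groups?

Unrestricted: C(14,8) = 3003 ways to pick any 8 of the 14.
Selections missing a whole group: no midfielders → C(10,8) = 45; no defenders → C(7,8) = 0; no forwards → C(11,8) = 165.
Add back selections omitting two groups (i.e. drawn from a single group): C(4,8) + C(7,8) + C(3,8) = 0.
By inclusion–exclusion: 3003 − 210 + 0 = 2793.

2793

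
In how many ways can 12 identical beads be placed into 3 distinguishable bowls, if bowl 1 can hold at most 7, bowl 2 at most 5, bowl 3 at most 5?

21

By stars and bars, unrestricted non-negative solutions to x_1+…+x_3 = 12 number C(12+2,2) = 91.
Subtract solutions that violate a single cap (substitute x_i' = x_i − (cap_i+1)): x_1 ≥ 8 gives C(6,2) = 15; x_2 ≥ 6 gives C(8,2) = 28; x_3 ≥ 6 gives C(8,2) = 28. Together 71.
Add back pairs where two caps are both exceeded: 0 + 0 + 1 = 1.
By inclusion–exclusion the count is 91 − 71 + 1 = 21.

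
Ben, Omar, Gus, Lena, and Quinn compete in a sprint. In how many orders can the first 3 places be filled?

60

This is an ordered selection of 3 from 5: P(5,3).
That gives 5 × 4 × 3 = 60.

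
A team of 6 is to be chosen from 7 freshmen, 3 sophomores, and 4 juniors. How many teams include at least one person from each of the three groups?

Unrestricted: C(14,6) = 3003 ways to pick any 6 of the 14.
Selections missing a whole group: no freshmen → C(7,6) = 7; no sophomores → C(11,6) = 462; no juniors → C(10,6) = 210.
Add back selections omitting two groups (i.e. drawn from a single group): C(7,6) + C(3,6) + C(4,6) = 7.
By inclusion–exclusion: 3003 − 679 + 7 = 2331.

2331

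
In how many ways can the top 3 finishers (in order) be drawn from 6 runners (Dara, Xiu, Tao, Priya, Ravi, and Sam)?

120

There are 6 choices for 1st place, 5 for 2nd, and 4 for 3rd.
That gives 6 × 5 × 4 = 120.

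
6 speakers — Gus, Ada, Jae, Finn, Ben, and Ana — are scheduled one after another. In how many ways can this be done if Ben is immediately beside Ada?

240

Treat {Ben, Ada} as a single unit. There are 5 units to order, and the pair itself can be ordered 2 ways.
So the count is 2·(5)! = 240.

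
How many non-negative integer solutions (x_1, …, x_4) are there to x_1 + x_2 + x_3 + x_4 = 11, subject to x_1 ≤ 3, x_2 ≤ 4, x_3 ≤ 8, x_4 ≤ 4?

Ignoring the caps, the number of non-negative solutions to x_1+…+x_4 = 11 is C(14,3) = 364.
Subtract solutions that violate a single cap (substitute x_i' = x_i − (cap_i+1)): x_1 ≥ 4 gives C(10,3) = 120; x_2 ≥ 5 gives C(9,3) = 84; x_3 ≥ 9 gives C(5,3) = 10; x_4 ≥ 5 gives C(9,3) = 84. Together 298.
Add back pairs where two caps are both exceeded: 10 + 0 + 10 + 0 + 4 + 0 = 24.
By inclusion–exclusion the count is 364 − 298 + 24 = 90.

90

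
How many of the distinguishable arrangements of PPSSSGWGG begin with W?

560

With the first slot taken by W, it remains to arrange the other 8 letters (PPSSSGGG).
Those 8 letters have G appearing 3 times, P appearing twice, and S appearing 3 times, giving (8)!/(3!·3!·2!) = 560.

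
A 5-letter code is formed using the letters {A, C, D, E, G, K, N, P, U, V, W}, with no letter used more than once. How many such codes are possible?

55440

With no repetition, fill the 5 letters in order: 11 choices, then 10, down to 7.
That product is 11 × 10 × 9 × 8 × 7 = 55440.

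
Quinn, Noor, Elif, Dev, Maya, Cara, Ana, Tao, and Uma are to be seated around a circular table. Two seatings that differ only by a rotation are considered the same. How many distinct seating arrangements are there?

40320

Fix one person's seat to break rotational symmetry; the remaining 8 people can be arranged in (8)! = 40320 ways.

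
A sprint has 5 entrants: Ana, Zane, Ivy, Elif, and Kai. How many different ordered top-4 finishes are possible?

There are 5 choices for 1st place, 4 for 2nd, and so on down to 2 for position 4.
That gives 5 × 4 × 3 × 2 = 120.

120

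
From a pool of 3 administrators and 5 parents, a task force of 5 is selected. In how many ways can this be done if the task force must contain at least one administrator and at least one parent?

55

Total 5-person selections from all 8: C(8,5) = 56.
Subtract selections that omit an entire group: no administrators → C(5,5) = 1; no parents → C(3,5) = 0.
Both groups omitted at once is impossible, so 56 − 1 = 55.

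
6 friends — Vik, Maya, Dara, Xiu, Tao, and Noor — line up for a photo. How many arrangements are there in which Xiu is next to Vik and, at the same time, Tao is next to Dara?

Treat {Xiu,Vik} as one block (2 orders) and {Tao,Dara} as another (2 orders).
That leaves 4 units to arrange: 2 × 2 × 4! = 4 × 24 = 96.

96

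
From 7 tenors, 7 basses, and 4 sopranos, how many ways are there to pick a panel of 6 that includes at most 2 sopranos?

17017

Split by how many sopranos are chosen (0 through 2).
Sum: C(4,0)·C(14,6) + C(4,1)·C(14,5) + C(4,2)·C(14,4) = 3003 + 8008 + 6006 = 17017.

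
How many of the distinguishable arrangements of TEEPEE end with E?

20

Fix E in the last position and arrange the remaining 5 letters.
Those 5 letters have E appearing 3 times, giving (5)!/(3!) = 20.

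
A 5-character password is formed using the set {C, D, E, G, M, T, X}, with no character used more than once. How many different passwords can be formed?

2520

Choose and order 5 of the 7 symbols: the first character has 7 options, the next 6, and so on down to 3.
7 × 6 × 5 × 4 × 3 = 2520.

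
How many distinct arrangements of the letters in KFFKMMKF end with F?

Fix F in the last position and arrange the remaining 7 letters.
Those 7 letters have F appearing twice, K appearing 3 times, and M appearing twice, giving (7)!/(3!·2!·2!) = 210.

210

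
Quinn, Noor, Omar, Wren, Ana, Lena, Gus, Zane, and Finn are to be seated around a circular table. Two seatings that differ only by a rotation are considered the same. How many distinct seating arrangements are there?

40320

Around a circle, 9 distinct people have 9!/9 = (8)! = 40320 rotationally distinct seatings.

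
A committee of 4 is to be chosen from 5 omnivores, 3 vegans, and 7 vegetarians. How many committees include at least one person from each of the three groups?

630

Total 4-person selections from all 15: C(15,4) = 1365.
Selections missing a whole group: no omnivores → C(10,4) = 210; no vegans → C(12,4) = 495; no vegetarians → C(8,4) = 70.
Add back selections omitting two groups (i.e. drawn from a single group): C(5,4) + C(3,4) + C(7,4) = 40.
By inclusion–exclusion: 1365 − 775 + 40 = 630.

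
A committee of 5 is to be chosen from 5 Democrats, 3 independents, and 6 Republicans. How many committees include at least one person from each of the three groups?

1365

Unrestricted: C(14,5) = 2002 ways to pick any 5 of the 14.
Selections missing a whole group: no Democrats → C(9,5) = 126; no independents → C(11,5) = 462; no Republicans → C(8,5) = 56.
Add back selections omitting two groups (i.e. drawn from a single group): C(5,5) + C(3,5) + C(6,5) = 7.
By inclusion–exclusion: 2002 − 644 + 7 = 1365.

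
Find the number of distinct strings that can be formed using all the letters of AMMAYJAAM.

Letter multiplicities in AMMAYJAAM: A×4, J×1, M×3, Y×1.
Dividing 9! = 362880 by 4!·3! = 144 for the repeated letters gives 2520.

2520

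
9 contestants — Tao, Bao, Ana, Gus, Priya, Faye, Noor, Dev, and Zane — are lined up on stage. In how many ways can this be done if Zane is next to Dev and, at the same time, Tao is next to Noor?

Treat {Zane,Dev} as one block (2 orders) and {Tao,Noor} as another (2 orders).
That leaves 7 units to arrange: 2 × 2 × 7! = 4 × 5040 = 20160.

20160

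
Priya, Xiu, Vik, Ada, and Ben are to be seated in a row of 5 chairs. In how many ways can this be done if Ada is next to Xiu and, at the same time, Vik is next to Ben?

Treat {Ada,Xiu} as one block (2 orders) and {Vik,Ben} as another (2 orders).
That leaves 3 units to arrange: 2 × 2 × 3! = 4 × 6 = 24.

24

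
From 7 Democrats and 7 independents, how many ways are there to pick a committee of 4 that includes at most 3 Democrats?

966

Split by how many Democrats are chosen (0 through 3).
Sum: C(7,0)·C(7,4) + C(7,1)·C(7,3) + C(7,2)·C(7,2) + C(7,3)·C(7,1) = 35 + 245 + 441 + 245 = 966.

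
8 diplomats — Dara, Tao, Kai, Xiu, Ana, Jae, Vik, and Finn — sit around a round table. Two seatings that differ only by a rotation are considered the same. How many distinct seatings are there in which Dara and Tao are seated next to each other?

Glue Dara and Tao into a block (2 internal orders). Seating 7 units around a circle gives (6)! arrangements.
So 2 × (6)! = 2 × 720 = 1440.

1440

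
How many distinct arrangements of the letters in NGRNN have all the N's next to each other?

Treat the 3 copies of N as a single block. The multiset to arrange is then {NNN, G, R}, 3 items in all.
All 3 items are distinct, so there are (3)! = 6 arrangements.

6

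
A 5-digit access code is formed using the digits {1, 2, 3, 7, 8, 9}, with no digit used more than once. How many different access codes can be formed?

720

This is a permutation of 5 out of 6: P(6,5) = 6!/1!.
That product is 6 × 5 × 4 × 3 × 2 = 720.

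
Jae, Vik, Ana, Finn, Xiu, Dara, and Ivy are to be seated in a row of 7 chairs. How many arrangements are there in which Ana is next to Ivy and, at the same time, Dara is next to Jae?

Treat {Ana,Ivy} as one block (2 orders) and {Dara,Jae} as another (2 orders).
That leaves 5 units to arrange: 2 × 2 × 5! = 4 × 120 = 480.

480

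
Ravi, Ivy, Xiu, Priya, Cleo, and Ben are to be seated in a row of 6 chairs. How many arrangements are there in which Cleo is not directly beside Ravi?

Of the 6! = 720 arrangements, those with Cleo and Ravi adjacent number 2 × 5! = 240 (treat the pair as a block with 2 internal orders).
Complementary counting: 720 − 240 = 480.

480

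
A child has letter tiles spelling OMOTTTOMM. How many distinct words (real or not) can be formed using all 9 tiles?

OMOTTTOMM has 9 letters with M appearing 3 times, O appearing 3 times, and T appearing 3 times.
So there are 9! / (3!·3!·3!) = 1680 distinguishable arrangements.

1680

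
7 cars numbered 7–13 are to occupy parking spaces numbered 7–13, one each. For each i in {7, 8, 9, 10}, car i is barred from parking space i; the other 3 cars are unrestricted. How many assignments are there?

2790

Let Aᵢ (for 7 ≤ i ≤ 10) be the placements that put car i in its forbidden parking space. Any j of these fix j positions, leaving (7−j)! ways to fill the rest, and there are C(4,j) ways to pick which j.
By inclusion–exclusion, the number of valid placements is Σ_{j=0}^{4} (−1)^j C(4,j)·(7−j)!.
Computing: 5040 − 2880 + 720 − 96 + 6 = 2790.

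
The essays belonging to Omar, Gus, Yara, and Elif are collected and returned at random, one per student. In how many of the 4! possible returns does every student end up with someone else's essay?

Count assignments avoiding every fixed point. For any j of the 4 students fixed to their own essay, the other 4−j can be arranged in (4−j)! ways.
By inclusion–exclusion this is Σ_{j=0}^{4} (−1)^j C(4,j)·(4−j)!.
Computing: 24 − 24 + 12 − 4 + 1 = 9.

9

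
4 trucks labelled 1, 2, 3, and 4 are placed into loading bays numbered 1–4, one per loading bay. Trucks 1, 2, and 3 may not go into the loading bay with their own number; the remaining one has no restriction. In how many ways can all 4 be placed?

11

Let Aᵢ (for i ∈ {1, 2, 3}) be the placements that put truck i in its forbidden loading bay. Any j of these fix j positions, leaving (4−j)! ways to fill the rest, and there are C(3,j) ways to pick which j.
By inclusion–exclusion, the number of valid placements is Σ_{j=0}^{3} (−1)^j C(3,j)·(4−j)!.
Computing: 24 − 18 + 6 − 1 = 11.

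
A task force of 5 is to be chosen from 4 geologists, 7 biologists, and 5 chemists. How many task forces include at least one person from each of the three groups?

3010

Total 5-person selections from all 16: C(16,5) = 4368.
Subtract selections that omit an entire group: no geologists → C(12,5) = 792; no biologists → C(9,5) = 126; no chemists → C(11,5) = 462.
Add back selections omitting two groups (i.e. drawn from a single group): C(4,5) + C(7,5) + C(5,5) = 22.
By inclusion–exclusion: 4368 − 1380 + 22 = 3010.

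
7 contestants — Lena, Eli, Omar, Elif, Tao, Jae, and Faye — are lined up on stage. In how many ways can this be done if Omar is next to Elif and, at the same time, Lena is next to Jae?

Treat {Omar,Elif} as one block (2 orders) and {Lena,Jae} as another (2 orders).
That leaves 5 units to arrange: 2 × 2 × 5! = 4 × 120 = 480.

480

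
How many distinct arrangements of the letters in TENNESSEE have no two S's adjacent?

There are 9!/(4!·2!·2!) = 3780 arrangements of TENNESSEE in total.
Arrangements with the S's together: treat SS as one letter, giving (8)!/(4!·2!) = 840.
Hence 3780 − 840 = 2940.

2940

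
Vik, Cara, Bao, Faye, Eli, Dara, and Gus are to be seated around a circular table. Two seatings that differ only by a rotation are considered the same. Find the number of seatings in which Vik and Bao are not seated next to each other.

All circular seatings of 7 people number (6)! = 720.
Seatings with Vik beside Bao: treat them as a block with 2 internal orders, giving 2 × (5)! = 240.
Subtracting, 720 − 240 = 480.

480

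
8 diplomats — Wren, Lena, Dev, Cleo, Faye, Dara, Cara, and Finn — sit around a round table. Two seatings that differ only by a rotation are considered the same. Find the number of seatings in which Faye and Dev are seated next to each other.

Glue Faye and Dev into a block (2 internal orders). Seating 7 units around a circle gives (6)! arrangements.
So 2 × (6)! = 2 × 720 = 1440.

1440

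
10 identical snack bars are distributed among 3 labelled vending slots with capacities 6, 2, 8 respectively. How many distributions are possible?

By stars and bars, unrestricted non-negative solutions to x_1+…+x_3 = 10 number C(10+2,2) = 66.
Subtract solutions that violate a single cap (substitute x_i' = x_i − (cap_i+1)): x_1 ≥ 7 gives C(5,2) = 10; x_2 ≥ 3 gives C(9,2) = 36; x_3 ≥ 9 gives C(3,2) = 3. Together 49.
Add back pairs where two caps are both exceeded: 1 + 0 + 0 = 1.
By inclusion–exclusion the count is 66 − 49 + 1 = 18.

18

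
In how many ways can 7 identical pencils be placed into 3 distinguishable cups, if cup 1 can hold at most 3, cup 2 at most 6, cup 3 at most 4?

Ignoring the caps, the number of non-negative solutions to x_1+…+x_3 = 7 is C(9,2) = 36.
Subtract solutions that violate a single cap (substitute x_i' = x_i − (cap_i+1)): x_1 ≥ 4 gives C(5,2) = 10; x_2 ≥ 7 gives C(2,2) = 1; x_3 ≥ 5 gives C(4,2) = 6. Together 17.
No two caps can be exceeded simultaneously, so the pair terms are all 0.
By inclusion–exclusion the count is 36 − 17 + 0 = 19.

19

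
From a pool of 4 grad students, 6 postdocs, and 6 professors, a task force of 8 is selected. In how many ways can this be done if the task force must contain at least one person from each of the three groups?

Total 8-person selections from all 16: C(16,8) = 12870.
Selections missing a whole group: no grad students → C(12,8) = 495; no postdocs → C(10,8) = 45; no professors → C(10,8) = 45.
Add back selections omitting two groups (i.e. drawn from a single group): C(4,8) + C(6,8) + C(6,8) = 0.
By inclusion–exclusion: 12870 − 585 + 0 = 12285.

12285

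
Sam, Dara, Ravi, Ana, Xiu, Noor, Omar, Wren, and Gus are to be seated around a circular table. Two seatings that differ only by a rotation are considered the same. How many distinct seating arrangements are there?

40320

Fix one person's seat to break rotational symmetry; the remaining 8 people can be arranged in (8)! = 40320 ways.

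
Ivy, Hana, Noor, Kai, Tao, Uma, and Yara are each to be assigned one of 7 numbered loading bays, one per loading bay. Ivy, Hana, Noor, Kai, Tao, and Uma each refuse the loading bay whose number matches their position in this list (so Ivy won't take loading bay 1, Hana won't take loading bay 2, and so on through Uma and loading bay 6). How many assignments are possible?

Let Aᵢ (for 1 ≤ i ≤ 6) be the placements that put person i in their forbidden loading bay. Any j of these fix j positions, leaving (7−j)! ways to fill the rest, and there are C(6,j) ways to pick which j.
By inclusion–exclusion, the number of valid placements is Σ_{j=0}^{6} (−1)^j C(6,j)·(7−j)!.
Computing: 5040 − 4320 + 1800 − 480 + 90 − 12 + 1 = 2119.

2119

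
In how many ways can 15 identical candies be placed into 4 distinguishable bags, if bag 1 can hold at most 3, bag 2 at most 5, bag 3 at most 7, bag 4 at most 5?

Without the upper bounds there are C(18,3) = 816 ways to split 15 among 4 bags.
Subtract solutions that violate a single cap (substitute x_i' = x_i − (cap_i+1)): x_1 ≥ 4 gives C(14,3) = 364; x_2 ≥ 6 gives C(12,3) = 220; x_3 ≥ 8 gives C(10,3) = 120; x_4 ≥ 6 gives C(12,3) = 220. Together 924.
Add back pairs where two caps are both exceeded: 56 + 20 + 56 + 4 + 20 + 4 = 160.
By inclusion–exclusion the count is 816 − 924 + 160 = 52.

52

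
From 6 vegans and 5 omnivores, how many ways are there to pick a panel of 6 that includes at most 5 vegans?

461

Split by how many vegans are chosen (0 through 5).
Sum: C(6,0)·C(5,6) + C(6,1)·C(5,5) + C(6,2)·C(5,4) + C(6,3)·C(5,3) + C(6,4)·C(5,2) + C(6,5)·C(5,1) = 0 + 6 + 75 + 200 + 150 + 30 = 461.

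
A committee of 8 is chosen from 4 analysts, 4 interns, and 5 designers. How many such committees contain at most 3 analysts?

Split by how many analysts are chosen (0 through 3).
Sum: C(4,0)·C(9,8) + C(4,1)·C(9,7) + C(4,2)·C(9,6) + C(4,3)·C(9,5) = 9 + 144 + 504 + 504 = 1161.

1161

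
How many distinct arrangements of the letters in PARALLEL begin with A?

840

Fix A in the first position and arrange the remaining 7 letters.
Those 7 letters have L appearing 3 times, giving (7)!/(3!) = 840.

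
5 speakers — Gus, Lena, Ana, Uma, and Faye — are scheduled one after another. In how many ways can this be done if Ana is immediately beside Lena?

Place the 3 others and the Ana-Lena pair as 4 objects in a line; the pair has 2 internal arrangements.
So the count is 2·(4)! = 48.

48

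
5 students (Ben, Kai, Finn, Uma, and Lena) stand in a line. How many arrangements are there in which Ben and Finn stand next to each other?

Place the 3 others and the Ben-Finn pair as 4 objects in a line; the pair has 2 internal arrangements.
That gives 2 × 4! = 2 × 24 = 48.

48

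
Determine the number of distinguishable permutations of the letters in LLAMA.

LLAMA has 5 letters with A appearing twice and L appearing twice.
Dividing 5! = 120 by 2!·2! = 4 for the repeated letters gives 30.

30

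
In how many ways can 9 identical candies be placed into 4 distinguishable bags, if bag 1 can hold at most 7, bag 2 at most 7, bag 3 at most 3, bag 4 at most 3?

104

By stars and bars, unrestricted non-negative solutions to x_1+…+x_4 = 9 number C(9+3,3) = 220.
Subtract solutions that violate a single cap (substitute x_i' = x_i − (cap_i+1)): x_1 ≥ 8 gives C(4,3) = 4; x_2 ≥ 8 gives C(4,3) = 4; x_3 ≥ 4 gives C(8,3) = 56; x_4 ≥ 4 gives C(8,3) = 56. Together 120.
Add back pairs where two caps are both exceeded: 0 + 0 + 0 + 0 + 0 + 4 = 4.
By inclusion–exclusion the count is 220 − 120 + 4 = 104.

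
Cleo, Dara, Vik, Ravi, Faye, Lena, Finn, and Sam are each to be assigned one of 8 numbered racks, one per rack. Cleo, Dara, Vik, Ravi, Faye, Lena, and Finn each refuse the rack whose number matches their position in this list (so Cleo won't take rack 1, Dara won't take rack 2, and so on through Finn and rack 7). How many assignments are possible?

16687

Let Aᵢ (for 1 ≤ i ≤ 7) be the placements that put person i in their forbidden rack. Any j of these fix j positions, leaving (8−j)! ways to fill the rest, and there are C(7,j) ways to pick which j.
By inclusion–exclusion, the number of valid placements is Σ_{j=0}^{7} (−1)^j C(7,j)·(8−j)!.
Computing: 40320 − 35280 + 15120 − 4200 + 840 − 126 + 14 − 1 = 16687.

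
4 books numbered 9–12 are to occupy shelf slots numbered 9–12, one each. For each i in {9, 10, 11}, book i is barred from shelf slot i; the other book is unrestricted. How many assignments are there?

11

Let Aᵢ (for i ∈ {9, 10, 11}) be the placements that put book i in its forbidden shelf slot. Any j of these fix j positions, leaving (4−j)! ways to fill the rest, and there are C(3,j) ways to pick which j.
By inclusion–exclusion, the number of valid placements is Σ_{j=0}^{3} (−1)^j C(3,j)·(4−j)!.
Computing: 24 − 18 + 6 − 1 = 11.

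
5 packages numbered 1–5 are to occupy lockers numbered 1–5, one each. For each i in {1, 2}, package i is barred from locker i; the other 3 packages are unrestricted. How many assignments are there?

78

Let Aᵢ (for i ∈ {1, 2}) be the placements that put package i in its forbidden locker. Any j of these fix j positions, leaving (5−j)! ways to fill the rest, and there are C(2,j) ways to pick which j.
By inclusion–exclusion, the number of valid placements is Σ_{j=0}^{2} (−1)^j C(2,j)·(5−j)!.
Computing: 120 − 48 + 6 = 78.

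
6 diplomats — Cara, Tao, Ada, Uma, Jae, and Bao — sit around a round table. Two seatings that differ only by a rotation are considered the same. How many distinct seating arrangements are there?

120

Seat Cara anywhere (absorbing the rotational symmetry), then permute the other 5: (5)! = 120.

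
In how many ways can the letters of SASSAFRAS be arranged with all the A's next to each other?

Treat the 3 copies of A as a single block. The multiset to arrange is then {AAA, F, R, S, S, S, S}, 7 items in all.
That gives (7)!/(4!) = 210 arrangements.

210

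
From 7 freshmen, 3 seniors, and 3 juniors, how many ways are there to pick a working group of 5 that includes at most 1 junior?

882

Split by how many juniors are chosen (0 through 1).
Sum: C(3,0)·C(10,5) + C(3,1)·C(10,4) = 252 + 630 = 882.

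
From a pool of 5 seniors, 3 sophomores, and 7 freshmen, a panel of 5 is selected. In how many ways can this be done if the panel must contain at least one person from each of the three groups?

Total 5-person selections from all 15: C(15,5) = 3003.
Subtract selections that omit an entire group: no seniors → C(10,5) = 252; no sophomores → C(12,5) = 792; no freshmen → C(8,5) = 56.
Add back selections omitting two groups (i.e. drawn from a single group): C(5,5) + C(3,5) + C(7,5) = 22.
By inclusion–exclusion: 3003 − 1100 + 22 = 1925.

1925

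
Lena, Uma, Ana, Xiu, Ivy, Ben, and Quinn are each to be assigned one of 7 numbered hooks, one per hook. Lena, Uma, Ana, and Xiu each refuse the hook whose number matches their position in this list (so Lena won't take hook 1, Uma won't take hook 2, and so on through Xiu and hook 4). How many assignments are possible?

2790

Let Aᵢ (for 1 ≤ i ≤ 4) be the placements that put person i in their forbidden hook. Any j of these fix j positions, leaving (7−j)! ways to fill the rest, and there are C(4,j) ways to pick which j.
By inclusion–exclusion, the number of valid placements is Σ_{j=0}^{4} (−1)^j C(4,j)·(7−j)!.
Computing: 5040 − 2880 + 720 − 96 + 6 = 2790.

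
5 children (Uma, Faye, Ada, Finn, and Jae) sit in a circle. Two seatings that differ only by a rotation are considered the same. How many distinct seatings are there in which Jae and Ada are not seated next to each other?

All circular seatings of 5 people number (4)! = 24.
Those with Jae next to Ada: fuse the pair into one unit and seat 4 units around a circle — 2·(3)! = 12.
Subtracting, 24 − 12 = 12.

12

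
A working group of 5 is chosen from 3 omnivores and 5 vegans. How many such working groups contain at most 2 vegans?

Split by how many vegans are chosen (0 through 2).
Sum: C(5,0)·C(3,5) + C(5,1)·C(3,4) + C(5,2)·C(3,3) = 0 + 0 + 10 = 10.

10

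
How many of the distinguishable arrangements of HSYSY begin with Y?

12

With the first slot taken by Y, it remains to arrange the other 4 letters (HSSY).
Those 4 letters have S appearing twice, giving (4)!/(2!) = 12.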